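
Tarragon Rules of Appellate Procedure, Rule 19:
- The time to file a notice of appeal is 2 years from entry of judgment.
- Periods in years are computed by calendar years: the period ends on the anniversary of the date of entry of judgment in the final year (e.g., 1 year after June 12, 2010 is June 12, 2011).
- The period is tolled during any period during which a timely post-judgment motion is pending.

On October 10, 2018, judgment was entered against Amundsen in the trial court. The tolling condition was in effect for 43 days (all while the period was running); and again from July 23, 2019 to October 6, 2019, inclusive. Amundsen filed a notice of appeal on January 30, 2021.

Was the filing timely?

2 years after October 10, 2018 is October 10, 2020.
Tolling adds 43 days: October 10, 2020 + 43 days = November 22, 2020.
From July 23, 2019 through October 6, 2019 inclusive is 76 days; tolling adds 76 days: November 22, 2020 + 76 days = February 6, 2021.
The deadline is February 6, 2021; the filing on January 30, 2021 is on or before that date.

Yes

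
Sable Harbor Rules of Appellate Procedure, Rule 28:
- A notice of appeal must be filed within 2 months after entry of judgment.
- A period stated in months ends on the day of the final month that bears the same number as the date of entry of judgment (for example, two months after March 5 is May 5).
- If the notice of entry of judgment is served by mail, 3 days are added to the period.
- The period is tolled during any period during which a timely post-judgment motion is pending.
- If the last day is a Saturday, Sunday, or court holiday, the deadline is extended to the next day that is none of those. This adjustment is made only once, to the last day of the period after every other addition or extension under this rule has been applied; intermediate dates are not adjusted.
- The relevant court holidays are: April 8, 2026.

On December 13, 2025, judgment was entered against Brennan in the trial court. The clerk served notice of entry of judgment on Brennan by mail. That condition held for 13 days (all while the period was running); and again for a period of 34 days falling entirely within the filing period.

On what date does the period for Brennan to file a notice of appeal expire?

April 6, 2026

2 months after December 13, 2025 is February 13, 2026.
Service was by mail, adding 3 days: February 13, 2026 + 3 days = February 16, 2026.
Tolling adds 13 days: February 16, 2026 + 13 days = March 1, 2026.
Tolling adds 34 days: March 1, 2026 + 34 days = April 4, 2026.
April 4, 2026 is Saturday; April 5, 2026 is Sunday. The next qualifying day is April 6, 2026.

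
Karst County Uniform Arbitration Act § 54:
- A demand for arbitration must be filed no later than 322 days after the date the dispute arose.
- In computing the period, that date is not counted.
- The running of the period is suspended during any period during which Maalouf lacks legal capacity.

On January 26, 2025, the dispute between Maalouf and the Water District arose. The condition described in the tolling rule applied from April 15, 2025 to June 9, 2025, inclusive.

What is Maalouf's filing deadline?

322 days after January 26, 2025 is December 14, 2025.
From April 15, 2025 through June 9, 2025 inclusive is 56 days; tolling adds 56 days: December 14, 2025 + 56 days = February 8, 2026.

February 8, 2026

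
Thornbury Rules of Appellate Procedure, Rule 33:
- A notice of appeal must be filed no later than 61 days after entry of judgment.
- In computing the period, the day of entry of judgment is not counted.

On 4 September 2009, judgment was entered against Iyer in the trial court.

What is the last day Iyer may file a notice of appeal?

61 days after 4 September 2009 is November 4, 2009.

November 4, 2009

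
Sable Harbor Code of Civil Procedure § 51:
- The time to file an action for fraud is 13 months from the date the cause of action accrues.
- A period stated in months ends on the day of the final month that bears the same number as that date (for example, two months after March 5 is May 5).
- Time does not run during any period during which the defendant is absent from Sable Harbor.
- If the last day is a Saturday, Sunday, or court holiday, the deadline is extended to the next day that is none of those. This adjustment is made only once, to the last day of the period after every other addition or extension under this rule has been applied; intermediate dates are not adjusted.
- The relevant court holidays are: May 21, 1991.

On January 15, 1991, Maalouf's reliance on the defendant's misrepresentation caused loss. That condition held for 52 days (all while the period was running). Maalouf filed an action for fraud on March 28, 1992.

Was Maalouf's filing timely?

Yes

13 months after January 15, 1991 is February 15, 1992.
Tolling adds 52 days: February 15, 1992 + 52 days = April 7, 1992.
April 7, 1992 is a Tuesday and not a court holiday, so no extension applies.
The deadline is April 7, 1992; the filing on March 28, 1992 is on or before that date.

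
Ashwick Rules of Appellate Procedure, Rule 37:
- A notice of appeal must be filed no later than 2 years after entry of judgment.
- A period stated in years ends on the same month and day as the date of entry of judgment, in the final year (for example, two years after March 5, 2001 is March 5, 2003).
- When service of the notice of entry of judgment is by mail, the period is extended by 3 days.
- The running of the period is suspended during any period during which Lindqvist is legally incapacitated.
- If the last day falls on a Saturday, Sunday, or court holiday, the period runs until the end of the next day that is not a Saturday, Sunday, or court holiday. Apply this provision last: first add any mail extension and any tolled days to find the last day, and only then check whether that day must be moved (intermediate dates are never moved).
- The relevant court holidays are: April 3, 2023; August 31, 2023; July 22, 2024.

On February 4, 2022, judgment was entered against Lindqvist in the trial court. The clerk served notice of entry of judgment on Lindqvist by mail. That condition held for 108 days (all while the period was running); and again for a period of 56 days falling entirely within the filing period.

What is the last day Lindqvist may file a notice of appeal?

2 years after February 4, 2022 is February 4, 2024.
Service was by mail, adding 3 days: February 4, 2024 + 3 days = February 7, 2024.
Tolling adds 108 days: February 7, 2024 + 108 days = May 25, 2024.
Tolling adds 56 days: May 25, 2024 + 56 days = July 20, 2024.
July 20, 2024 is Saturday; July 21, 2024 is Sunday; July 22, 2024 is a listed holiday. The next qualifying day is July 23, 2024.

July 23, 2024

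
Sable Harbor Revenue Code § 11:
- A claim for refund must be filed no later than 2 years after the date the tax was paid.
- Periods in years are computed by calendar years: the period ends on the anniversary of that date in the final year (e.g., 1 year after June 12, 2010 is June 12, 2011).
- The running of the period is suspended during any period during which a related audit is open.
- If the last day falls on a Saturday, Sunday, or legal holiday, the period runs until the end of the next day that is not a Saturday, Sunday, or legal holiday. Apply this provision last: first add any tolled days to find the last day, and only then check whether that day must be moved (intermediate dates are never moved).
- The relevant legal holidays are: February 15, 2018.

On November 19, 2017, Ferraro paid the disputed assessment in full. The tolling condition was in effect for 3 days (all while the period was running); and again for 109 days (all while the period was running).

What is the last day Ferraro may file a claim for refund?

March 10, 2020

2 years after November 19, 2017 is November 19, 2019.
Tolling adds 3 days: November 19, 2019 + 3 days = November 22, 2019.
Tolling adds 109 days: November 22, 2019 + 109 days = March 10, 2020.
March 10, 2020 is a Tuesday and not a legal holiday, so no extension applies.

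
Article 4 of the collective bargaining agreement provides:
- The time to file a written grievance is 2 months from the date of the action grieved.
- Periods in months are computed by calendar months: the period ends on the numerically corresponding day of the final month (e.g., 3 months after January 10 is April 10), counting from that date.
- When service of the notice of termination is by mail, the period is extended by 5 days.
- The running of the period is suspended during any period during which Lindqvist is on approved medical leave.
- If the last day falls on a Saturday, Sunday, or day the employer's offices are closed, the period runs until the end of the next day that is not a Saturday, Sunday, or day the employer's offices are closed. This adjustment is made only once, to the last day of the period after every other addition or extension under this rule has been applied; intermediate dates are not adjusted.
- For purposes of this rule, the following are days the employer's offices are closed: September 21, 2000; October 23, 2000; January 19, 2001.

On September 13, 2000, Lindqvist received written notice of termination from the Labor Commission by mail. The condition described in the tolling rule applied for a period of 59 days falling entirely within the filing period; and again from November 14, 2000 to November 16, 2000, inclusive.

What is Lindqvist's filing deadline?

2 months after September 13, 2000 is November 13, 2000.
Service was by mail, adding 5 days: November 13, 2000 + 5 days = November 18, 2000.
Tolling adds 59 days: November 18, 2000 + 59 days = January 16, 2001.
From November 14, 2000 through November 16, 2000 inclusive is 3 days; tolling adds 3 days: January 16, 2001 + 3 days = January 19, 2001.
January 19, 2001 is a listed holiday; January 20, 2001 is Saturday; January 21, 2001 is Sunday. The next qualifying day is January 22, 2001.

January 22, 2001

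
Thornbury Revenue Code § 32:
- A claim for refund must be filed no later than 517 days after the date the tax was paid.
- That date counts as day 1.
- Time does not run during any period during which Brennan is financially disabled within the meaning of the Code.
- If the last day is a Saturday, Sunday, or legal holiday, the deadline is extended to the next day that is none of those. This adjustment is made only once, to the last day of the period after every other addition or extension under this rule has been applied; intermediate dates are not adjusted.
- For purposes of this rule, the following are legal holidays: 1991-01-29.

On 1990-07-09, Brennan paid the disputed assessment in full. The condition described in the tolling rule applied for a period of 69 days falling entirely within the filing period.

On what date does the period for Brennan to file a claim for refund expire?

Counting 1990-07-09 as day 1, day 517 is December 7, 1991.
Tolling adds 69 days: December 7, 1991 + 69 days = February 14, 1992.
February 14, 1992 is a Friday and not a legal holiday, so no extension applies.

February 14, 1992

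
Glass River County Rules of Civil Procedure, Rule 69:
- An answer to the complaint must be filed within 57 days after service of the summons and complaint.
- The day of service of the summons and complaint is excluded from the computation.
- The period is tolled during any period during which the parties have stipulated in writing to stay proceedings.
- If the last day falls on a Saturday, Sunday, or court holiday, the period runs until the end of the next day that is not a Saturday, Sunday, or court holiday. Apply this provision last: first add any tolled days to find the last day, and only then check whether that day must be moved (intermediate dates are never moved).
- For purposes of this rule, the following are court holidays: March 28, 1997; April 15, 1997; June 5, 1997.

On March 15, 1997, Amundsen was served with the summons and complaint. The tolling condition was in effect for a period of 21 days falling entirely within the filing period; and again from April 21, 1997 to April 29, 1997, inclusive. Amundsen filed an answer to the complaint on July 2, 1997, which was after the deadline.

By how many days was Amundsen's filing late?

57 days after March 15, 1997 is May 11, 1997.
Tolling adds 21 days: May 11, 1997 + 21 days = June 1, 1997.
From April 21, 1997 through April 29, 1997 inclusive is 9 days; tolling adds 9 days: June 1, 1997 + 9 days = June 10, 1997.
June 10, 1997 is a Tuesday and not a court holiday, so no extension applies.
The deadline is June 10, 1997; from June 10, 1997 to July 2, 1997 is 22 days.

22 days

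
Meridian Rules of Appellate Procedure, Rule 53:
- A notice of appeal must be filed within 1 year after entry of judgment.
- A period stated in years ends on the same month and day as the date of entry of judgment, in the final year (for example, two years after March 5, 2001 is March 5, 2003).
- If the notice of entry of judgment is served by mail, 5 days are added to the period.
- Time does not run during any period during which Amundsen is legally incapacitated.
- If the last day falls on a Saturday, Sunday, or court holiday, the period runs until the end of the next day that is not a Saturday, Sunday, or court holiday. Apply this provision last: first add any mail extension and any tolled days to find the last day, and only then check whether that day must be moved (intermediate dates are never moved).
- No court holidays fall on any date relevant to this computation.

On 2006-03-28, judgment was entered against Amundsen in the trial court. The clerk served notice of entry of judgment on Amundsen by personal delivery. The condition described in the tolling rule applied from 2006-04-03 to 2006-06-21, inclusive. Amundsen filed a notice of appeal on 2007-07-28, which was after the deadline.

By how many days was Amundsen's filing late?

40 days

1 year after 2006-03-28 is March 28, 2007.
Service was not by mail, so no mail extension applies.
From April 3, 2006 through June 21, 2006 inclusive is 80 days; tolling adds 80 days: March 28, 2007 + 80 days = June 16, 2007.
June 16, 2007 is Saturday; June 17, 2007 is Sunday. The next qualifying day is June 18, 2007.
The deadline is June 18, 2007; from June 18, 2007 to July 28, 2007 is 40 days.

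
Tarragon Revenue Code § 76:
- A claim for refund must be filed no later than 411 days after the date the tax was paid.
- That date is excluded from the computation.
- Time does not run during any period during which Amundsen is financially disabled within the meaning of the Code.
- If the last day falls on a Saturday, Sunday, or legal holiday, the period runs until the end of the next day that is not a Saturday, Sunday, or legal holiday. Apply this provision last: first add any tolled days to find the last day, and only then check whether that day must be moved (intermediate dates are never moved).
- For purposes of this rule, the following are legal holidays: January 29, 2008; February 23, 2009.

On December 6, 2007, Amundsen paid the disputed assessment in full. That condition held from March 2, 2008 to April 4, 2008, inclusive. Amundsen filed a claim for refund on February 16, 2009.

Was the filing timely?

Yes

411 days after December 6, 2007 is January 20, 2009.
From March 2, 2008 through April 4, 2008 inclusive is 34 days; tolling adds 34 days: January 20, 2009 + 34 days = February 23, 2009.
February 23, 2009 is a listed holiday. The next qualifying day is February 24, 2009.
The deadline is February 24, 2009; the filing on February 16, 2009 is on or before that date.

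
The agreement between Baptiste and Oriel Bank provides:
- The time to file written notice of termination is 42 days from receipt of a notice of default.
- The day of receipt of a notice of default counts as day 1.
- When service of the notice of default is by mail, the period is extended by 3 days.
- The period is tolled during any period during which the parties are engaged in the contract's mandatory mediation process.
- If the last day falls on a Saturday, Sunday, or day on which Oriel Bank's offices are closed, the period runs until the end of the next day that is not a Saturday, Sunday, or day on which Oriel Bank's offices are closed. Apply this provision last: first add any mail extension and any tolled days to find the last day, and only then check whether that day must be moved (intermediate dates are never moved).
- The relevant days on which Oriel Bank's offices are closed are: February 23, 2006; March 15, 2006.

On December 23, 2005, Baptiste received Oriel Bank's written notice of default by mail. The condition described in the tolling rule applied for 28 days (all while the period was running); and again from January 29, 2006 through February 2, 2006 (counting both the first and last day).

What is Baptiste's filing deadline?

Counting December 23, 2005 as day 1, day 42 is February 2, 2006.
Service was by mail, adding 3 days: February 2, 2006 + 3 days = February 5, 2006.
Tolling adds 28 days: February 5, 2006 + 28 days = March 5, 2006.
From January 29, 2006 through February 2, 2006 inclusive is 5 days; tolling adds 5 days: March 5, 2006 + 5 days = March 10, 2006.
March 10, 2006 is a Friday and not a day on which Oriel Bank's offices are closed, so no extension applies.

March 10, 2006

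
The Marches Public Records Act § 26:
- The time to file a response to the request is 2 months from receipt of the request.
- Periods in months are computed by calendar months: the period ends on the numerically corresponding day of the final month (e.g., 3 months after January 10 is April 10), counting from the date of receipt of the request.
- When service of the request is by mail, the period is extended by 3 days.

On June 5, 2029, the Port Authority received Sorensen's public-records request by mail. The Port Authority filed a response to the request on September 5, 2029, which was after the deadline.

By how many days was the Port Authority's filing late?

28 days

2 months after June 5, 2029 is August 5, 2029.
Service was by mail, adding 3 days: August 5, 2029 + 3 days = August 8, 2029.
The deadline is August 8, 2029; from August 8, 2029 to September 5, 2029 is 28 days.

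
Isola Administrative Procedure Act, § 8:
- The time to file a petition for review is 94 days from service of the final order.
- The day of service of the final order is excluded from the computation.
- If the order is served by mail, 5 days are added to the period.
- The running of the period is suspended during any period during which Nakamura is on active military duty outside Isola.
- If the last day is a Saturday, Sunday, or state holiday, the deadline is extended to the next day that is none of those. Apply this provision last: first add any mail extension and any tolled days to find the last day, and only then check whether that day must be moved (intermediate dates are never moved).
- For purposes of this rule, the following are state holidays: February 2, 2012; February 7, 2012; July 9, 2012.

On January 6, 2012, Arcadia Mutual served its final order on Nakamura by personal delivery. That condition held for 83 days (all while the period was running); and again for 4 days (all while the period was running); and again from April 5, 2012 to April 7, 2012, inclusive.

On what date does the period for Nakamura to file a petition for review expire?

July 10, 2012

94 days after January 6, 2012 is April 9, 2012.
Service was not by mail, so no mail extension applies.
Tolling adds 83 days: April 9, 2012 + 83 days = July 1, 2012.
Tolling adds 4 days: July 1, 2012 + 4 days = July 5, 2012.
From April 5, 2012 through April 7, 2012 inclusive is 3 days; tolling adds 3 days: July 5, 2012 + 3 days = July 8, 2012.
July 8, 2012 is Sunday; July 9, 2012 is a listed holiday. The next qualifying day is July 10, 2012.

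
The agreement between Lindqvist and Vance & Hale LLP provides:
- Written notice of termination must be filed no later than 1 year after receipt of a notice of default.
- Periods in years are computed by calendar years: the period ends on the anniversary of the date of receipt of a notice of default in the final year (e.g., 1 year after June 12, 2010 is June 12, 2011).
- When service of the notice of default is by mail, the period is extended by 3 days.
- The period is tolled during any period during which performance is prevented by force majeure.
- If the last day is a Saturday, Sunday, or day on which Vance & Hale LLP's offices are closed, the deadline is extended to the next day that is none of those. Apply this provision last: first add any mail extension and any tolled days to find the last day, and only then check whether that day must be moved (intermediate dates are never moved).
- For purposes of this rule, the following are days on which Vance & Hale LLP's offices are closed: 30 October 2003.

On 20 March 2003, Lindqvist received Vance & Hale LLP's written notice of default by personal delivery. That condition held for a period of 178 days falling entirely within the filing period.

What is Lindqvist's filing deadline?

1 year after 20 March 2003 is March 20, 2004.
Service was not by mail, so no mail extension applies.
Tolling adds 178 days: March 20, 2004 + 178 days = September 14, 2004.
September 14, 2004 is a Tuesday and not a day on which Vance & Hale LLP's offices are closed, so no extension applies.

September 14, 2004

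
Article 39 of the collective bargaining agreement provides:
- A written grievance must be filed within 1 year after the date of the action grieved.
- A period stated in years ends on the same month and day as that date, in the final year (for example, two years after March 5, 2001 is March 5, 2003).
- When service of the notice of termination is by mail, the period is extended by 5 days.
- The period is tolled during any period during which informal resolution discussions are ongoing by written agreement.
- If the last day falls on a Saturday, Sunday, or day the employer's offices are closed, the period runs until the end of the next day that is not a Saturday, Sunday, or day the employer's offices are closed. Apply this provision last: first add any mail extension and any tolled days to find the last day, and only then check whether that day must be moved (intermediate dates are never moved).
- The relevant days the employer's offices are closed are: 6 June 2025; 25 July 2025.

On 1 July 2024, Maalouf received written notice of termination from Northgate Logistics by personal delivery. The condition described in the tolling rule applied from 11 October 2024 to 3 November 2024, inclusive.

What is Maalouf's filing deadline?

1 year after 1 July 2024 is July 1, 2025.
Service was not by mail, so no mail extension applies.
From October 11, 2024 through November 3, 2024 inclusive is 24 days; tolling adds 24 days: July 1, 2025 + 24 days = July 25, 2025.
July 25, 2025 is a listed holiday; July 26, 2025 is Saturday; July 27, 2025 is Sunday. The next qualifying day is July 28, 2025.

July 28, 2025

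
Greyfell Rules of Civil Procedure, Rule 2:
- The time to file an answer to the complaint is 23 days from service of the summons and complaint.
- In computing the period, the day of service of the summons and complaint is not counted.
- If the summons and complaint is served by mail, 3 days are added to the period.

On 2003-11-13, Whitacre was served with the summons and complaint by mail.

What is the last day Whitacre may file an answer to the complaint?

December 9, 2003

23 days after 2003-11-13 is December 6, 2003.
Service was by mail, adding 3 days: December 6, 2003 + 3 days = December 9, 2003.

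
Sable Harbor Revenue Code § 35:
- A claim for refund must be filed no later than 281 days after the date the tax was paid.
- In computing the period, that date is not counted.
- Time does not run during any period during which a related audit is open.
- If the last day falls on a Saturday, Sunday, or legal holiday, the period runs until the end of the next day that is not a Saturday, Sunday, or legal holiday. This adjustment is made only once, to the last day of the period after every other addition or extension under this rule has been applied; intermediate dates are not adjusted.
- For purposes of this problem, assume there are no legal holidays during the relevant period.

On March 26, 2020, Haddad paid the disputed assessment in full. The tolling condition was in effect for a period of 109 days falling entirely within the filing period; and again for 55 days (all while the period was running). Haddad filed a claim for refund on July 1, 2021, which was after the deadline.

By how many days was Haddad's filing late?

17 days

281 days after March 26, 2020 is January 1, 2021.
Tolling adds 109 days: January 1, 2021 + 109 days = April 20, 2021.
Tolling adds 55 days: April 20, 2021 + 55 days = June 14, 2021.
June 14, 2021 is a Monday and not a legal holiday, so no extension applies.
The deadline is June 14, 2021; from June 14, 2021 to July 1, 2021 is 17 days.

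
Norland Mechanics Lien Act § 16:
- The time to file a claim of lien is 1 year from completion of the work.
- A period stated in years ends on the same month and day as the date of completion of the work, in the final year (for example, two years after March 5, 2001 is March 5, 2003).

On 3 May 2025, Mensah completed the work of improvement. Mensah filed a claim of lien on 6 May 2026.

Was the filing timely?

No

1 year after 3 May 2025 is May 3, 2026.
The deadline is May 3, 2026; the filing on May 6, 2026 is after that date.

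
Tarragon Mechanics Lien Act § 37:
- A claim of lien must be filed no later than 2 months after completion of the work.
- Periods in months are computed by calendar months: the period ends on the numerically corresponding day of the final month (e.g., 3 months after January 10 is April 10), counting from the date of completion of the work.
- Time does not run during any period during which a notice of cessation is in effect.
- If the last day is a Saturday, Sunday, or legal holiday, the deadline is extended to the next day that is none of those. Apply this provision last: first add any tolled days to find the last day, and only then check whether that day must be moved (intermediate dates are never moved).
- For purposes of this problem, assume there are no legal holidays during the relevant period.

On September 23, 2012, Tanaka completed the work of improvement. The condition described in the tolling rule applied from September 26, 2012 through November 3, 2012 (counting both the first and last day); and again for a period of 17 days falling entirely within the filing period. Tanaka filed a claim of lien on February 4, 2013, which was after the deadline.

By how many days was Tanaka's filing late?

17 days

2 months after September 23, 2012 is November 23, 2012.
From September 26, 2012 through November 3, 2012 inclusive is 39 days; tolling adds 39 days: November 23, 2012 + 39 days = January 1, 2013.
Tolling adds 17 days: January 1, 2013 + 17 days = January 18, 2013.
January 18, 2013 is a Friday and not a legal holiday, so no extension applies.
The deadline is January 18, 2013; from January 18, 2013 to February 4, 2013 is 17 days.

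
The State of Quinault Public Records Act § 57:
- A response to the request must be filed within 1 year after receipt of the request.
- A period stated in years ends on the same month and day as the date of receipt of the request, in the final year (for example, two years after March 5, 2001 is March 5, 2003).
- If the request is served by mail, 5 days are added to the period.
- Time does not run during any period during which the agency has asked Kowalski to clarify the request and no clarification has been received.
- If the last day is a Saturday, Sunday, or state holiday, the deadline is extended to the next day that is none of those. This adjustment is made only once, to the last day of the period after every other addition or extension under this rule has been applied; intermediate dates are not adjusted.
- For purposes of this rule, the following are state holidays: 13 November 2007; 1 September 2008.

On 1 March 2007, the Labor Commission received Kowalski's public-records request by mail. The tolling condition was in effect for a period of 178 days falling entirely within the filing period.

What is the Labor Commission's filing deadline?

1 year after 1 March 2007 is March 1, 2008.
Service was by mail, adding 5 days: March 1, 2008 + 5 days = March 6, 2008.
Tolling adds 178 days: March 6, 2008 + 178 days = August 31, 2008.
August 31, 2008 is Sunday; September 1, 2008 is a listed holiday. The next qualifying day is September 2, 2008.

September 2, 2008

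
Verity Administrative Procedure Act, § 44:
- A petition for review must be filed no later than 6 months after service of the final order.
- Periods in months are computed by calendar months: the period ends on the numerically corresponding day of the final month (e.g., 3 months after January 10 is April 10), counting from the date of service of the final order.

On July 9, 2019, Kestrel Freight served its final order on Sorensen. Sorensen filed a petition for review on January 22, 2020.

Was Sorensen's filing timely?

6 months after July 9, 2019 is January 9, 2020.
The deadline is January 9, 2020; the filing on January 22, 2020 is after that date.

No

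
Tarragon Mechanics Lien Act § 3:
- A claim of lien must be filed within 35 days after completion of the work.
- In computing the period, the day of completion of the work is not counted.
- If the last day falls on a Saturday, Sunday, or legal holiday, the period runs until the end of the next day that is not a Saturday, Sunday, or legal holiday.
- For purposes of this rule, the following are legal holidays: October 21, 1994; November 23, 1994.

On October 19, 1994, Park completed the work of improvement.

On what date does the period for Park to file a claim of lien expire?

35 days after October 19, 1994 is November 23, 1994.
November 23, 1994 is a listed holiday. The next qualifying day is November 24, 1994.

November 24, 1994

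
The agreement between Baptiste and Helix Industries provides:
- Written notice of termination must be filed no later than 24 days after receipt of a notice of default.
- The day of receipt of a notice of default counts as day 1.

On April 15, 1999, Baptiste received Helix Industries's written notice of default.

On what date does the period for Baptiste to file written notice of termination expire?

May 8, 1999

Counting April 15, 1999 as day 1, day 24 is May 8, 1999.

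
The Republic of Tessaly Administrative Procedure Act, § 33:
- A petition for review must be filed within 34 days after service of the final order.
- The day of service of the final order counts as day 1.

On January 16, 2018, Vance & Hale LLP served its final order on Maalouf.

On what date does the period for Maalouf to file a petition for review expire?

February 18, 2018

Counting January 16, 2018 as day 1, day 34 is February 18, 2018.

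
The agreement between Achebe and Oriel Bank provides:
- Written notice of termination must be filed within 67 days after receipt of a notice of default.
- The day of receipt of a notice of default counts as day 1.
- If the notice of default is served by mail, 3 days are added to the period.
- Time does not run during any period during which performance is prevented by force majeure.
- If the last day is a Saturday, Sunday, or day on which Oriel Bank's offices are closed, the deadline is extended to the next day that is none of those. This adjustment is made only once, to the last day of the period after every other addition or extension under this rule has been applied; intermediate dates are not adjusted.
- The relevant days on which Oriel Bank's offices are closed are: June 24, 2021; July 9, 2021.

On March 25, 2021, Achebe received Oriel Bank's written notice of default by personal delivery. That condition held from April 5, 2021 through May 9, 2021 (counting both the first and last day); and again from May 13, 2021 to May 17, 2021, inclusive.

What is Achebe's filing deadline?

Counting March 25, 2021 as day 1, day 67 is May 30, 2021.
Service was not by mail, so no mail extension applies.
From April 5, 2021 through May 9, 2021 inclusive is 35 days; tolling adds 35 days: May 30, 2021 + 35 days = July 4, 2021.
From May 13, 2021 through May 17, 2021 inclusive is 5 days; tolling adds 5 days: July 4, 2021 + 5 days = July 9, 2021.
July 9, 2021 is a listed holiday; July 10, 2021 is Saturday; July 11, 2021 is Sunday. The next qualifying day is July 12, 2021.

July 12, 2021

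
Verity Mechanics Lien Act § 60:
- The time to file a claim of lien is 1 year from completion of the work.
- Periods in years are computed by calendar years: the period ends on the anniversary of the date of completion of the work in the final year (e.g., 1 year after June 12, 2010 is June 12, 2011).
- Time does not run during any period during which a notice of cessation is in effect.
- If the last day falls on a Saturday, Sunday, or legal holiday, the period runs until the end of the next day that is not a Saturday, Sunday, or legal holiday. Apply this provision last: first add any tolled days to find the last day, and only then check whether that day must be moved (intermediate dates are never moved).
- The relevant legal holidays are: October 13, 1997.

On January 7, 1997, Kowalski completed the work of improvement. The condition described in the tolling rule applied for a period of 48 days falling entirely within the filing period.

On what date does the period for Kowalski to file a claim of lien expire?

1 year after January 7, 1997 is January 7, 1998.
Tolling adds 48 days: January 7, 1998 + 48 days = February 24, 1998.
February 24, 1998 is a Tuesday and not a legal holiday, so no extension applies.

February 24, 1998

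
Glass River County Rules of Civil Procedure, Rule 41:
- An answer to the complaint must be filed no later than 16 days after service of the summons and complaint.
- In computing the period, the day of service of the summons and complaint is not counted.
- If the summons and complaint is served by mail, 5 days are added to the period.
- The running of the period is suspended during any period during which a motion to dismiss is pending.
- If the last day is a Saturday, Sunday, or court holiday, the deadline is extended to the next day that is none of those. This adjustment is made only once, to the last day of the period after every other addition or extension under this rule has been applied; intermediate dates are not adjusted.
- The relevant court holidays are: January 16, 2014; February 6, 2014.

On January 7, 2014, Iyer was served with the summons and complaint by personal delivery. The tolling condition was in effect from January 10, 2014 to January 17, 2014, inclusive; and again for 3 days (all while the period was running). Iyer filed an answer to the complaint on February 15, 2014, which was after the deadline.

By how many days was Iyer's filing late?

16 days after January 7, 2014 is January 23, 2014.
Service was not by mail, so no mail extension applies.
From January 10, 2014 through January 17, 2014 inclusive is 8 days; tolling adds 8 days: January 23, 2014 + 8 days = January 31, 2014.
Tolling adds 3 days: January 31, 2014 + 3 days = February 3, 2014.
February 3, 2014 is a Monday and not a court holiday, so no extension applies.
The deadline is February 3, 2014; from February 3, 2014 to February 15, 2014 is 12 days.

12 days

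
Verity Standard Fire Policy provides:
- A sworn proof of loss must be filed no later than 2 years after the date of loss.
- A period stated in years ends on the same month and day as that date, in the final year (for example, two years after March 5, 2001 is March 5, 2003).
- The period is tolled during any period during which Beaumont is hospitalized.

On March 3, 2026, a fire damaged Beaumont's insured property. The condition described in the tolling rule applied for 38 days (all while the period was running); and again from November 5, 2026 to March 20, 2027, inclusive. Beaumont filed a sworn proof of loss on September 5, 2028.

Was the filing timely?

No

2 years after March 3, 2026 is March 3, 2028.
Tolling adds 38 days: March 3, 2028 + 38 days = April 10, 2028.
From November 5, 2026 through March 20, 2027 inclusive is 136 days; tolling adds 136 days: April 10, 2028 + 136 days = August 24, 2028.
The deadline is August 24, 2028; the filing on September 5, 2028 is after that date.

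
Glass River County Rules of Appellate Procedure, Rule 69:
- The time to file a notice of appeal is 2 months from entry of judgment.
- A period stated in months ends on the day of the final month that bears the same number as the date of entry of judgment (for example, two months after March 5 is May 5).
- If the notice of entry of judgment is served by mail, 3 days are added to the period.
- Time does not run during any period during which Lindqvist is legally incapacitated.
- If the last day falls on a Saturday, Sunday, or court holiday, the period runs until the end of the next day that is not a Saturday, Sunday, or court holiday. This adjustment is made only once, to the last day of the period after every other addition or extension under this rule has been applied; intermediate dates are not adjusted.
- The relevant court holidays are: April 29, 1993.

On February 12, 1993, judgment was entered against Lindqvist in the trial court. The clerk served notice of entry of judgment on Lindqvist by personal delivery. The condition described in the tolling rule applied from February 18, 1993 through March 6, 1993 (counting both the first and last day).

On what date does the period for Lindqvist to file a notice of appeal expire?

April 30, 1993

2 months after February 12, 1993 is April 12, 1993.
Service was not by mail, so no mail extension applies.
From February 18, 1993 through March 6, 1993 inclusive is 17 days; tolling adds 17 days: April 12, 1993 + 17 days = April 29, 1993.
April 29, 1993 is a listed holiday. The next qualifying day is April 30, 1993.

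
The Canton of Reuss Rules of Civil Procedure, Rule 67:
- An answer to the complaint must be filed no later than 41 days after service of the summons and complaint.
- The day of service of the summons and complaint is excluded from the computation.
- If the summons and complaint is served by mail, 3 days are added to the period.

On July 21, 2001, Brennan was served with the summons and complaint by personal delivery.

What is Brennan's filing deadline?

41 days after July 21, 2001 is August 31, 2001.
Service was not by mail, so no mail extension applies.

August 31, 2001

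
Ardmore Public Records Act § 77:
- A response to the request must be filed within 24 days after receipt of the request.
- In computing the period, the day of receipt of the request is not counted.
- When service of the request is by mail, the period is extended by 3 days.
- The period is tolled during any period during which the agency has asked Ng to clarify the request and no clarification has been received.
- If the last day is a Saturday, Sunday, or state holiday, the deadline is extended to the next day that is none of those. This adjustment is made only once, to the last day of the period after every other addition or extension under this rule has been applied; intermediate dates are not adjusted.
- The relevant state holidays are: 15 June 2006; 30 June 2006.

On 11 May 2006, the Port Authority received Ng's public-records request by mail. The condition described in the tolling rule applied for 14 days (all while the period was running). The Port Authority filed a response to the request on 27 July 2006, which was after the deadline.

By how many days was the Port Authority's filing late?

36 days

24 days after 11 May 2006 is June 4, 2006.
Service was by mail, adding 3 days: June 4, 2006 + 3 days = June 7, 2006.
Tolling adds 14 days: June 7, 2006 + 14 days = June 21, 2006.
June 21, 2006 is a Wednesday and not a state holiday, so no extension applies.
The deadline is June 21, 2006; from June 21, 2006 to July 27, 2006 is 36 days.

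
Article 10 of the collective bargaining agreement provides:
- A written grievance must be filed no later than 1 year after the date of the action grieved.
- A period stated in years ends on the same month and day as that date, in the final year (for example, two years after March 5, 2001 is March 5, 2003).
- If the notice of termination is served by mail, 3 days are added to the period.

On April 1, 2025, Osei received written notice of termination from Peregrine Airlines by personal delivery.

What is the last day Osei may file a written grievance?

April 1, 2026

1 year after April 1, 2025 is April 1, 2026.
Service was not by mail, so no mail extension applies.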